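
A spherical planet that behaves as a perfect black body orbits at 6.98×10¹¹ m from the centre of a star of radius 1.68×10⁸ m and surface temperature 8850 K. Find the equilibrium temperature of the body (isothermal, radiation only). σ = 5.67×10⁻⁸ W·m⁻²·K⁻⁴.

The star's surface emits σT_*⁴; at distance d the flux is S = σT_*⁴(R_*/d)².
S = 5.67×10⁻⁸·(8850)⁴·(1.68×10⁸/6.98×10¹¹)² = 20.15 W/m².
For an isothermal sphere T⁴ = (1−a)S/(4σ) = 8.884×10⁷ K⁴.

T ≈ 97.1 K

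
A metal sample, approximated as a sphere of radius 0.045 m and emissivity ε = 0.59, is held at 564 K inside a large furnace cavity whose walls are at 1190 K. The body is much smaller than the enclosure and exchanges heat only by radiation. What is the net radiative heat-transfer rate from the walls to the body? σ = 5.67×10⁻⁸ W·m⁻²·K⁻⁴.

For a small grey body in a large enclosure: P_net = εσA(T_body⁴ − T_wall⁴).
A = 4πr² = 0.02545 m²; T_body⁴ − T_wall⁴ = 1.012×10¹¹ − 2.005×10¹² = -1.904×10¹² K⁴.
|P_net| = 0.59·5.67×10⁻⁸·0.02545·1.904×10¹².

P_net ≈ 1620 W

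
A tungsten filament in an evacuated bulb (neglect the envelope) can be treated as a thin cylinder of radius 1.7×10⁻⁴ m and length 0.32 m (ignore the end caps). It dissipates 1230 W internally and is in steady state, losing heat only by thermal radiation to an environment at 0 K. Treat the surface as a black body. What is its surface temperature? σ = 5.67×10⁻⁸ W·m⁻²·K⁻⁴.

T ≈ 2820 K

Steady state: internal power = radiated power, P = εσA T⁴.
Radiating area A = 2πrL = 3.418×10⁻⁴ m².
T⁴ = P/(εσA) = 1230/(1.0·5.67×10⁻⁸·3.418×10⁻⁴) = 6.347×10¹³ K⁴.
T = (6.347×10¹³)^(1/4).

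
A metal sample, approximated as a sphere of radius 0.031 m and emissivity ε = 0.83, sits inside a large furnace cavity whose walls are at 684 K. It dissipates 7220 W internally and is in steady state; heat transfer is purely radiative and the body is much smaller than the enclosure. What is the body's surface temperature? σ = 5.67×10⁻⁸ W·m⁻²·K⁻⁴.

T ≈ 1900 K

For a small grey body in a large enclosure, net radiated power = εσA(T⁴ − T_w⁴).
Steady state: P = εσA(T⁴ − T_w⁴) with A = 4πr² = 0.01208 m².
T⁴ = P/(εσA) + T_w⁴ = 7220/(0.83·5.67×10⁻⁸·0.01208) + (684)⁴
    = 1.270×10¹³ + 2.189×10¹¹ = 1.292×10¹³ K⁴.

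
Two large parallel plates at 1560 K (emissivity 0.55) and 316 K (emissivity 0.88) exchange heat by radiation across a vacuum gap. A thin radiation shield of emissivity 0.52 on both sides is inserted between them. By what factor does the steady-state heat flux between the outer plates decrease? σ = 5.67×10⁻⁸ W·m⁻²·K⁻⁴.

Without shield: q₀ = σΔ(T⁴)/(1/ε₁+1/ε₂−1) with denominator 1.955.
With shield the two gaps are in series; the resistances add: (1/ε₁+1/ε_s−1)+(1/ε_s+1/ε₂−1) = 2.741+2.059 = 4.801.
Heat-flux ratio q₀/q = 4.801/1.955.

factor ≈ 2.46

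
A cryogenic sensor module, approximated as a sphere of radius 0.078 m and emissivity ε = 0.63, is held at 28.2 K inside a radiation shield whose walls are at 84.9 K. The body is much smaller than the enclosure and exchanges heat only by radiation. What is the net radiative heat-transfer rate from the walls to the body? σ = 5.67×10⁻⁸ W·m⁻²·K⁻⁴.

P_net ≈ 0.140 W

For a small grey body in a large enclosure: P_net = εσA(T_body⁴ − T_wall⁴).
A = 4πr² = 0.07645 m²; T_body⁴ − T_wall⁴ = 6.324×10⁵ − 5.196×10⁷ = -5.132×10⁷ K⁴.
|P_net| = 0.63·5.67×10⁻⁸·0.07645·5.132×10⁷.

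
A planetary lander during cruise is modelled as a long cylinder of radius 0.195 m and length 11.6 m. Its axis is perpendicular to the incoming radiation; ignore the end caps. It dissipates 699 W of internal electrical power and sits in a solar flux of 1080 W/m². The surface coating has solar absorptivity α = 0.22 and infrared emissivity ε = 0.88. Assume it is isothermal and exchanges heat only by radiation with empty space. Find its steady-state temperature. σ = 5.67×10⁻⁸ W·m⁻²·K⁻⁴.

T ≈ 224 K

At steady state, absorbed solar power + internal power = radiated power.
Absorbed: α·S·A_cross = 0.22·1080·4.524 = 1075 W (cross-section 2rL).
Total input = 1075 + 699 = 1774 W.
Radiated: εσ·A_surf·T⁴ with A_surf = 2πrL = 14.21 m².
T⁴ = 1774/(0.88·5.67×10⁻⁸·14.21) = 2.501×10⁹ K⁴.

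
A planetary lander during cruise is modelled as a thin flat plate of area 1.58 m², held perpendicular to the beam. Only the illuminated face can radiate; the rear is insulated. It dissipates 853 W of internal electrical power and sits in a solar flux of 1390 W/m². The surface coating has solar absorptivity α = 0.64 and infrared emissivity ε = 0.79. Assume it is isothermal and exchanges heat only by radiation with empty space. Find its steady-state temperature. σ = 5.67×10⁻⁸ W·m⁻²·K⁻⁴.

T ≈ 423 K

At steady state, absorbed solar power + internal power = radiated power.
Absorbed: α·S·A_cross = 0.64·1390·1.580 = 1406 W (cross-section A).
Total input = 1406 + 853 = 2259 W.
Radiated: εσ·A_surf·T⁴ with A_surf = A = 1.580 m².
T⁴ = 2259/(0.79·5.67×10⁻⁸·1.580) = 3.191×10¹⁰ K⁴.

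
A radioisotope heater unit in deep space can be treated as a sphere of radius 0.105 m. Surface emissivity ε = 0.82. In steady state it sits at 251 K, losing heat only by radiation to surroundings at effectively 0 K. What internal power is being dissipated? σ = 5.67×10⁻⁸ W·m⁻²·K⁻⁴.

P ≈ 25.6 W

Steady state: P = εσA T⁴.
A = 4πr² = 0.1385 m²; T⁴ = (251)⁴ = 3.969×10⁹ K⁴.
P = 0.82 × 5.67×10⁻⁸ × 0.1385 × 3.969×10⁹.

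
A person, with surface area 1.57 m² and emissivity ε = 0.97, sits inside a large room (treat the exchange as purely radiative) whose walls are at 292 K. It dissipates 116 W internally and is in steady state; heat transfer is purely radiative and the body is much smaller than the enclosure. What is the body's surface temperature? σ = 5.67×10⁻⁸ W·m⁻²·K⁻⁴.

For a small grey body in a large enclosure, net radiated power = εσA(T⁴ − T_w⁴).
Steady state: P = εσA(T⁴ − T_w⁴) with A = 1.57 m².
T⁴ = P/(εσA) + T_w⁴ = 116/(0.97·5.67×10⁻⁸·1.570) + (292)⁴
    = 1.343×10⁹ + 7.270×10⁹ = 8.613×10⁹ K⁴.

T ≈ 305 K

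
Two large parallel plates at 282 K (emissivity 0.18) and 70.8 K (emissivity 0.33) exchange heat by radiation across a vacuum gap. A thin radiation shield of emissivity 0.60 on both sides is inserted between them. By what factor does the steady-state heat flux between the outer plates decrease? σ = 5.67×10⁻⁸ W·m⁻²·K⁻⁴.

factor ≈ 1.31

Without shield: q₀ = σΔ(T⁴)/(1/ε₁+1/ε₂−1) with denominator 7.586.
With shield the two gaps are in series; the resistances add: (1/ε₁+1/ε_s−1)+(1/ε_s+1/ε₂−1) = 6.222+3.697 = 9.919.
Heat-flux ratio q₀/q = 9.919/7.586.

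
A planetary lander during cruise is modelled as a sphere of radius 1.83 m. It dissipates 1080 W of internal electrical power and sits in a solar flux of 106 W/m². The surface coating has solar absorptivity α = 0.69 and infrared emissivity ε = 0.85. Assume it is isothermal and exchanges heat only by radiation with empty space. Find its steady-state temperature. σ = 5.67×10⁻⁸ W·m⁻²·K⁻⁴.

T ≈ 174 K

At steady state, absorbed solar power + internal power = radiated power.
Absorbed: α·S·A_cross = 0.69·106·10.52 = 769.5 W (cross-section πr²).
Total input = 769.5 + 1080 = 1849 W.
Radiated: εσ·A_surf·T⁴ with A_surf = 4πr² = 42.08 m².
T⁴ = 1849/(0.85·5.67×10⁻⁸·42.08) = 9.119×10⁸ K⁴.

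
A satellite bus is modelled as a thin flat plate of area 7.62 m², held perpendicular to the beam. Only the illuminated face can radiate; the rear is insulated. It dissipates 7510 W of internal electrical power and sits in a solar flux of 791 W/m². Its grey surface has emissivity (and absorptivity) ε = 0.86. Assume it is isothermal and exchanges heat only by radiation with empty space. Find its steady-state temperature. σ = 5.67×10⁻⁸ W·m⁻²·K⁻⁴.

T ≈ 430 K

At steady state, absorbed solar power + internal power = radiated power.
Absorbed: α·S·A_cross = 0.86·791·7.620 = 5184 W (cross-section A).
Total input = 5184 + 7510 = 12690 W.
Radiated: εσ·A_surf·T⁴ with A_surf = A = 7.620 m².
T⁴ = 12690/(0.86·5.67×10⁻⁸·7.620) = 3.416×10¹⁰ K⁴.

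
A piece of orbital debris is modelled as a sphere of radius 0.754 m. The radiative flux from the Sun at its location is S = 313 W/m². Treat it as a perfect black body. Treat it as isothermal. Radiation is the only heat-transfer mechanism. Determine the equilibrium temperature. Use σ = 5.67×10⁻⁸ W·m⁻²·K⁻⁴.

T ≈ 193 K

At equilibrium, absorbed power = emitted power.
Absorbing cross-section = πr² = 1.786 m²; emitting surface = 4πr² = 7.144 m² (ratio 4).
S·A_cross = εσ·A_surf·T⁴  ⇒  T⁴ = S/(4σ).
T⁴ = 1.00·313/(4·5.67×10⁻⁸) = 1.380×10⁹ K⁴.
T = (1.380×10⁹)^(1/4).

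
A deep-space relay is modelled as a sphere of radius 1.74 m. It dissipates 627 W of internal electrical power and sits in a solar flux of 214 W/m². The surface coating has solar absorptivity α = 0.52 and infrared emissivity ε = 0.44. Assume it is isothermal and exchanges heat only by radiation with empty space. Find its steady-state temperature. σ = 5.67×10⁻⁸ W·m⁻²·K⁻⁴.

T ≈ 205 K

At steady state, absorbed solar power + internal power = radiated power.
Absorbed: α·S·A_cross = 0.52·214·9.511 = 1058 W (cross-section πr²).
Total input = 1058 + 627 = 1685 W.
Radiated: εσ·A_surf·T⁴ with A_surf = 4πr² = 38.05 m².
T⁴ = 1685/(0.44·5.67×10⁻⁸·38.05) = 1.776×10⁹ K⁴.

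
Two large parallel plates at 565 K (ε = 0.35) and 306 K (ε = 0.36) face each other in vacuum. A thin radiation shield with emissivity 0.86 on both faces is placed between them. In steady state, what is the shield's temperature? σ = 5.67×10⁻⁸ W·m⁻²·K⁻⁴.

In steady state the net flux on the hot side equals that on the cold side.
σ(T₁⁴−T_s⁴)/D₁ = σ(T_s⁴−T₂⁴)/D₂, with D₁ = 1/ε₁+1/ε_s−1 = 3.020, D₂ = 1/ε_s+1/ε₂−1 = 2.941.
Solve for T_s⁴: T_s⁴ = (D₂·T₁⁴ + D₁·T₂⁴)/(D₁+D₂) = 5.472×10¹⁰ K⁴.

T_s ≈ 484 K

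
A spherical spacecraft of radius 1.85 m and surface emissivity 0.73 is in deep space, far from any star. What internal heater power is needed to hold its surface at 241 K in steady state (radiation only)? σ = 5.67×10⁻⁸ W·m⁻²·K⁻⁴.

P = εσ·4πr²·T⁴.
4πr² = 43.01 m²; T⁴ = 3.373×10⁹ K⁴.
P = 0.73·5.67×10⁻⁸·43.01·3.373×10⁹.

P ≈ 6010 W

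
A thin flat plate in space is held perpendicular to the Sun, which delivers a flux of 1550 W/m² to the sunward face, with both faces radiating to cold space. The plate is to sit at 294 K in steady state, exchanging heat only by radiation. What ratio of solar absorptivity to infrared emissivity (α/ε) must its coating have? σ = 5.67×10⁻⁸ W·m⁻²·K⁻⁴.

α/ε ≈ 0.547

Balance: αS·A = εσ·2A·T⁴ ⇒ α/ε = 2σT⁴/S.
α/ε = 2·5.67×10⁻⁸·(294)⁴/1550 = 2·5.67×10⁻⁸·7.471×10⁹/1550.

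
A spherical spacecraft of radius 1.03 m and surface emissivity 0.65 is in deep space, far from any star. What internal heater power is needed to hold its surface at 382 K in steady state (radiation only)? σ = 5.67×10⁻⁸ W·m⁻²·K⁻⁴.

P ≈ 10500 W

P = εσ·4πr²·T⁴.
4πr² = 13.33 m²; T⁴ = 2.129×10¹⁰ K⁴.
P = 0.65·5.67×10⁻⁸·13.33·2.129×10¹⁰.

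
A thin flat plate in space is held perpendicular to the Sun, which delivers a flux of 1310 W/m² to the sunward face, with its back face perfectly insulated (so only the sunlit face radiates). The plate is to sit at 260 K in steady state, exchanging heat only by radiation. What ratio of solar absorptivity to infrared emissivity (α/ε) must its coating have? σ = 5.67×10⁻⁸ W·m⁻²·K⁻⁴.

α/ε ≈ 0.198

Balance: αS·A = εσ·1A·T⁴ ⇒ α/ε = σT⁴/S.
α/ε = 5.67×10⁻⁸·(260)⁴/1310 = 5.67×10⁻⁸·4.570×10⁹/1310.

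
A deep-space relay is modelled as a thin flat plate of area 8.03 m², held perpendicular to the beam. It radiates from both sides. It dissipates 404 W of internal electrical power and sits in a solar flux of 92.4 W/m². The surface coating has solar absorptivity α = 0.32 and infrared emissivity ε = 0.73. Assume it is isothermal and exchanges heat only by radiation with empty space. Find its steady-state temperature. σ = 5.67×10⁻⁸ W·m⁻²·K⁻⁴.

At steady state, absorbed solar power + internal power = radiated power.
Absorbed: α·S·A_cross = 0.32·92.4·8.030 = 237.4 W (cross-section A).
Total input = 237.4 + 404 = 641.4 W.
Radiated: εσ·A_surf·T⁴ with A_surf = 2A = 16.06 m².
T⁴ = 641.4/(0.73·5.67×10⁻⁸·16.06) = 9.649×10⁸ K⁴.

T ≈ 176 K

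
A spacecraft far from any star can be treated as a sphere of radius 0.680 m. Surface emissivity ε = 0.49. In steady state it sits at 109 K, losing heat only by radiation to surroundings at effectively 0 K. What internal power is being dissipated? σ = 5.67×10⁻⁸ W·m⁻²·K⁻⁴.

Steady state: P = εσA T⁴.
A = 4πr² = 5.811 m²; T⁴ = (109)⁴ = 1.412×10⁸ K⁴.
P = 0.49 × 5.67×10⁻⁸ × 5.811 × 1.412×10⁸.

P ≈ 22.8 W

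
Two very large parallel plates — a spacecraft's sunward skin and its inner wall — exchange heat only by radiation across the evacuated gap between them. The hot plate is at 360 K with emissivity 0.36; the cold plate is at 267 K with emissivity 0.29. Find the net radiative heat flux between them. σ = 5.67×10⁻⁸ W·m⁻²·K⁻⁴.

For two infinite grey parallel plates, q = σ(T₁⁴ − T₂⁴)/(1/ε₁ + 1/ε₂ − 1).
T₁⁴ − T₂⁴ = 1.680×10¹⁰ − 5.082×10⁹ = 1.171×10¹⁰ K⁴.
1/ε₁ + 1/ε₂ − 1 = 2.778 + 3.448 − 1 = 5.226.
q = 5.67×10⁻⁸ × 1.171×10¹⁰ / 5.226.

q ≈ 127 W/m²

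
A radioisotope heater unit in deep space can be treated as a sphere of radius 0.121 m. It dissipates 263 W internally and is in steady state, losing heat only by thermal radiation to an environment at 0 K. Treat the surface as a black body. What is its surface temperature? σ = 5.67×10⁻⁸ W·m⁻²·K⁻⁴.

Steady state: internal power = radiated power, P = εσA T⁴.
Radiating area A = 4πr² = 0.1840 m².
T⁴ = P/(εσA) = 263/(1.0·5.67×10⁻⁸·0.1840) = 2.521×10¹⁰ K⁴.
T = (2.521×10¹⁰)^(1/4).

T ≈ 398 K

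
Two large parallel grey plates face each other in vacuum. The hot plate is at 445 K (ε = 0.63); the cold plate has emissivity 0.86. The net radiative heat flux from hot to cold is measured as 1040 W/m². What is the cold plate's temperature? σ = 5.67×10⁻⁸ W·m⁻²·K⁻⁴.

T₂ ≈ 290 K

q = σ(T₁⁴ − T₂⁴)/(1/ε₁ + 1/ε₂ − 1); denominator = 1.750.
T₂⁴ = T₁⁴ − q·(1/ε₁+1/ε₂−1)/σ = 3.921×10¹⁰ − 1040·1.750/5.67×10⁻⁸
    = 7.113×10⁹ K⁴.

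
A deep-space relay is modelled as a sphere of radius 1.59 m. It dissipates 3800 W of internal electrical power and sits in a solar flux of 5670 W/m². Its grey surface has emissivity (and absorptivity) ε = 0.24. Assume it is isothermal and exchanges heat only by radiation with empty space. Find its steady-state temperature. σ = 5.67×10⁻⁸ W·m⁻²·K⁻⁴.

T ≈ 429 K

At steady state, absorbed solar power + internal power = radiated power.
Absorbed: α·S·A_cross = 0.24·5670·7.942 = 10810 W (cross-section πr²).
Total input = 10810 + 3800 = 14610 W.
Radiated: εσ·A_surf·T⁴ with A_surf = 4πr² = 31.77 m².
T⁴ = 14610/(0.24·5.67×10⁻⁸·31.77) = 3.379×10¹⁰ K⁴.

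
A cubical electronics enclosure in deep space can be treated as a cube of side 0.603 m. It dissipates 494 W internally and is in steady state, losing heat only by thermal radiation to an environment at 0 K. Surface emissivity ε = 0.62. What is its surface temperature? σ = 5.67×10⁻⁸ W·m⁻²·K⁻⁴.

T ≈ 283 K

Steady state: internal power = radiated power, P = εσA T⁴.
Radiating area A = 6L² = 2.182 m².
T⁴ = P/(εσA) = 494/(0.62·5.67×10⁻⁸·2.182) = 6.441×10⁹ K⁴.
T = (6.441×10⁹)^(1/4).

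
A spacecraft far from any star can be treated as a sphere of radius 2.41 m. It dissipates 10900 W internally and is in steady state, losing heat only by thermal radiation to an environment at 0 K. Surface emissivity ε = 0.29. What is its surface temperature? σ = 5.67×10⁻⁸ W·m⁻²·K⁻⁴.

T ≈ 309 K

Steady state: internal power = radiated power, P = εσA T⁴.
Radiating area A = 4πr² = 72.99 m².
T⁴ = P/(εσA) = 10900/(0.29·5.67×10⁻⁸·72.99) = 9.082×10⁹ K⁴.
T = (9.082×10⁹)^(1/4).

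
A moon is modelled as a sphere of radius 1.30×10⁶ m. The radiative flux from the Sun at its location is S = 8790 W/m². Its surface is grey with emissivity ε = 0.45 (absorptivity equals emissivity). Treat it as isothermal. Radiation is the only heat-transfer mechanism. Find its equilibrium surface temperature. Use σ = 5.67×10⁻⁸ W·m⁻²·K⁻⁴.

T ≈ 444 K

At equilibrium, absorbed power = emitted power.
Absorbing cross-section = πr² = 5.309×10¹² m²; emitting surface = 4πr² = 2.124×10¹³ m² (ratio 4).
εS·A_cross = εσ·A_surf·T⁴  ⇒  T⁴ = S/(4σ)   (ε cancels).
T⁴ = 8790/(4·5.67×10⁻⁸) = 3.876×10¹⁰ K⁴.
T = (3.876×10¹⁰)^(1/4).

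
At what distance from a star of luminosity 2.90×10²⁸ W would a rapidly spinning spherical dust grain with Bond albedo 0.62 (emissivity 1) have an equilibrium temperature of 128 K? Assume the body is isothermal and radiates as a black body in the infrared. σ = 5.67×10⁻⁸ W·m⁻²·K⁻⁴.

d ≈ 3.80×10¹² m

For an isothermal black-emitting sphere, (1−a)S·πr² = σ·4πr²·T⁴ ⇒ S = 4σT⁴/(1−a).
S = 4·5.67×10⁻⁸·(128)⁴/0.380 = 160.2 W/m².
Flux falls as S = L/(4πd²), so d = √(L/(4πS)) = √(2.90×10²⁸/(4π·160.2)).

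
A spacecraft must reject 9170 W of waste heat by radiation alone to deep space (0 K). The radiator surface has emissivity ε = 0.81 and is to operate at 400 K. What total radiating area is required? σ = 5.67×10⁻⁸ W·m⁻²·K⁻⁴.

P = εσA T⁴ ⇒ A = P/(εσT⁴).
T⁴ = 2.560×10¹⁰ K⁴.
A = 9170/(0.81 × 5.67×10⁻⁸ × 2.560×10¹⁰).

A ≈ 7.80 m²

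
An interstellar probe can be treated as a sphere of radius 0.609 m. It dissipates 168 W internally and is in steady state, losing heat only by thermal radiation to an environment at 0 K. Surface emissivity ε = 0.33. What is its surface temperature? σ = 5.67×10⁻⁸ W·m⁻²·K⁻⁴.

T ≈ 210 K

Steady state: internal power = radiated power, P = εσA T⁴.
Radiating area A = 4πr² = 4.661 m².
T⁴ = P/(εσA) = 168/(0.33·5.67×10⁻⁸·4.661) = 1.926×10⁹ K⁴.
T = (1.926×10⁹)^(1/4).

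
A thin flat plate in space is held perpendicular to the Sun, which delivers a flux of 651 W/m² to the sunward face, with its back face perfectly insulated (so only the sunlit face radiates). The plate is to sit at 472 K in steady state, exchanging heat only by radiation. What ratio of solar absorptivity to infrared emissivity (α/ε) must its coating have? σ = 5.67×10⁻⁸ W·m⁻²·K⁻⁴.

α/ε ≈ 4.32

Balance: αS·A = εσ·1A·T⁴ ⇒ α/ε = σT⁴/S.
α/ε = 5.67×10⁻⁸·(472)⁴/651 = 5.67×10⁻⁸·4.963×10¹⁰/651.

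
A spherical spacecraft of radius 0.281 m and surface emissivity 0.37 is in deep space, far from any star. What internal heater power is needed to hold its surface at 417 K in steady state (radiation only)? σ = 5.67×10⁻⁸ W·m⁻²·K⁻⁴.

P = εσ·4πr²·T⁴.
4πr² = 0.9923 m²; T⁴ = 3.024×10¹⁰ K⁴.
P = 0.37·5.67×10⁻⁸·0.9923·3.024×10¹⁰.

P ≈ 629 W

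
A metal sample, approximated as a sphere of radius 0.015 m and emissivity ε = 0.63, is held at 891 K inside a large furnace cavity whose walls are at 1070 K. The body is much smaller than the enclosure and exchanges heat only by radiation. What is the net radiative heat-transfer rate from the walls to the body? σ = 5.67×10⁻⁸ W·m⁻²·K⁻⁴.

For a small grey body in a large enclosure: P_net = εσA(T_body⁴ − T_wall⁴).
A = 4πr² = 0.002827 m²; T_body⁴ − T_wall⁴ = 6.302×10¹¹ − 1.311×10¹² = -6.805×10¹¹ K⁴.
|P_net| = 0.63·5.67×10⁻⁸·0.002827·6.805×10¹¹.

P_net ≈ 68.7 W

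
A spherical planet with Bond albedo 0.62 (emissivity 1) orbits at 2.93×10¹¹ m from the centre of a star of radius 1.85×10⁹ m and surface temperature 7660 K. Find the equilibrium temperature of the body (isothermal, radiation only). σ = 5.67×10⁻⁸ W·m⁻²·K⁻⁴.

The star's surface emits σT_*⁴; at distance d the flux is S = σT_*⁴(R_*/d)².
S = 5.67×10⁻⁸·(7660)⁴·(1.85×10⁹/2.93×10¹¹)² = 7782 W/m².
For an isothermal sphere T⁴ = (1−a)S/(4σ) = 1.304×10¹⁰ K⁴.

T ≈ 338 K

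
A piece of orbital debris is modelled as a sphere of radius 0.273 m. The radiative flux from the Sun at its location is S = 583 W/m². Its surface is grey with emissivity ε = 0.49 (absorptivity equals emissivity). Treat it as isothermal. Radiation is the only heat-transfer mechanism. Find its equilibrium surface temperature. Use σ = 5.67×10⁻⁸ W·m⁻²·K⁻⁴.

At equilibrium, absorbed power = emitted power.
Absorbing cross-section = πr² = 0.2341 m²; emitting surface = 4πr² = 0.9366 m² (ratio 4).
εS·A_cross = εσ·A_surf·T⁴  ⇒  T⁴ = S/(4σ)   (ε cancels).
T⁴ = 583/(4·5.67×10⁻⁸) = 2.571×10⁹ K⁴.
T = (2.571×10⁹)^(1/4).

T ≈ 225 K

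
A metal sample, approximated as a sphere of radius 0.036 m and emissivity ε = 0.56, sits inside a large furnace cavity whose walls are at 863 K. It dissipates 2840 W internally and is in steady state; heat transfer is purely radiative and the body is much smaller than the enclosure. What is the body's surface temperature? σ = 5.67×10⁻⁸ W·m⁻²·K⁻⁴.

For a small grey body in a large enclosure, net radiated power = εσA(T⁴ − T_w⁴).
Steady state: P = εσA(T⁴ − T_w⁴) with A = 4πr² = 0.01629 m².
T⁴ = P/(εσA) + T_w⁴ = 2840/(0.56·5.67×10⁻⁸·0.01629) + (863)⁴
    = 5.492×10¹² + 5.547×10¹¹ = 6.047×10¹² K⁴.

T ≈ 1570 K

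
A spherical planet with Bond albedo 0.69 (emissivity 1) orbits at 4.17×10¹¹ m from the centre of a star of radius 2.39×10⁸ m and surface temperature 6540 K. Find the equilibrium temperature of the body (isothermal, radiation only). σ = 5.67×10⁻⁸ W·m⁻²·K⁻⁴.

The star's surface emits σT_*⁴; at distance d the flux is S = σT_*⁴(R_*/d)².
S = 5.67×10⁻⁸·(6540)⁴·(2.39×10⁸/4.17×10¹¹)² = 34.07 W/m².
For an isothermal sphere T⁴ = (1−a)S/(4σ) = 4.657×10⁷ K⁴.

T ≈ 82.6 K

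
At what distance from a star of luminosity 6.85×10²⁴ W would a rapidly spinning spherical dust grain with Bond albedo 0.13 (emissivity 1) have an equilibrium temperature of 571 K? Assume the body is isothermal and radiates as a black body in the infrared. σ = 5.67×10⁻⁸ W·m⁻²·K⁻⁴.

For an isothermal black-emitting sphere, (1−a)S·πr² = σ·4πr²·T⁴ ⇒ S = 4σT⁴/(1−a).
S = 4·5.67×10⁻⁸·(571)⁴/0.870 = 27710 W/m².
Flux falls as S = L/(4πd²), so d = √(L/(4πS)) = √(6.85×10²⁴/(4π·27710)).

d ≈ 4.44×10⁹ m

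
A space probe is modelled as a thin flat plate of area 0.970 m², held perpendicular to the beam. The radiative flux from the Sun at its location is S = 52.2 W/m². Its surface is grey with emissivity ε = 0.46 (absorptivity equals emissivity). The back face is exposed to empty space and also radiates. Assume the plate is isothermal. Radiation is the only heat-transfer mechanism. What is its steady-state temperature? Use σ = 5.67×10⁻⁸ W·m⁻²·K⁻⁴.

At equilibrium, absorbed power = emitted power.
Absorbing cross-section = A = 0.9700 m²; emitting surface = 2A = 1.940 m² (ratio 2).
εS·A_cross = εσ·A_surf·T⁴  ⇒  T⁴ = S/(2σ)   (ε cancels).
T⁴ = 52.2/(2·5.67×10⁻⁸) = 4.603×10⁸ K⁴.
T = (4.603×10⁸)^(1/4).

T ≈ 146 K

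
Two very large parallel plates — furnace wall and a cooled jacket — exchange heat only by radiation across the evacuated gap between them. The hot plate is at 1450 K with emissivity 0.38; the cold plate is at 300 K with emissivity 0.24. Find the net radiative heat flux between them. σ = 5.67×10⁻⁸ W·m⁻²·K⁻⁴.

q ≈ 43100 W/m²

For two infinite grey parallel plates, q = σ(T₁⁴ − T₂⁴)/(1/ε₁ + 1/ε₂ − 1).
T₁⁴ − T₂⁴ = 4.421×10¹² − 8.100×10⁹ = 4.412×10¹² K⁴.
1/ε₁ + 1/ε₂ − 1 = 2.632 + 4.167 − 1 = 5.798.
q = 5.67×10⁻⁸ × 4.412×10¹² / 5.798.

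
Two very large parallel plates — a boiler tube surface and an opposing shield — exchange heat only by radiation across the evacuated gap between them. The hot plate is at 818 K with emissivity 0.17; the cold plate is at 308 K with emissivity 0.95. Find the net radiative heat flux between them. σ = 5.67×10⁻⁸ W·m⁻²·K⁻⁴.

q ≈ 4190 W/m²

For two infinite grey parallel plates, q = σ(T₁⁴ − T₂⁴)/(1/ε₁ + 1/ε₂ − 1).
T₁⁴ − T₂⁴ = 4.477×10¹¹ − 8.999×10⁹ = 4.387×10¹¹ K⁴.
1/ε₁ + 1/ε₂ − 1 = 5.882 + 1.053 − 1 = 5.935.
q = 5.67×10⁻⁸ × 4.387×10¹¹ / 5.935.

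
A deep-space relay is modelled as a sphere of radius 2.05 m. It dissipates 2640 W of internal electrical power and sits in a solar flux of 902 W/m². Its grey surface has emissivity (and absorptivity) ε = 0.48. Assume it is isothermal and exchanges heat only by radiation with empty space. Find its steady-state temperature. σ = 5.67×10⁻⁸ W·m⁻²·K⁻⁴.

T ≈ 276 K

At steady state, absorbed solar power + internal power = radiated power.
Absorbed: α·S·A_cross = 0.48·902·13.20 = 5716 W (cross-section πr²).
Total input = 5716 + 2640 = 8356 W.
Radiated: εσ·A_surf·T⁴ with A_surf = 4πr² = 52.81 m².
T⁴ = 8356/(0.48·5.67×10⁻⁸·52.81) = 5.814×10⁹ K⁴.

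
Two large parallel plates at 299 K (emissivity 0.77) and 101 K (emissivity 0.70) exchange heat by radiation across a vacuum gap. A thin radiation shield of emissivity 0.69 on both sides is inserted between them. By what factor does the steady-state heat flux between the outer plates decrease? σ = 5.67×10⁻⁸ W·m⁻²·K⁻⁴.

Without shield: q₀ = σΔ(T⁴)/(1/ε₁+1/ε₂−1) with denominator 1.727.
With shield the two gaps are in series; the resistances add: (1/ε₁+1/ε_s−1)+(1/ε_s+1/ε₂−1) = 1.748+1.878 = 3.626.
Heat-flux ratio q₀/q = 3.626/1.727.

factor ≈ 2.10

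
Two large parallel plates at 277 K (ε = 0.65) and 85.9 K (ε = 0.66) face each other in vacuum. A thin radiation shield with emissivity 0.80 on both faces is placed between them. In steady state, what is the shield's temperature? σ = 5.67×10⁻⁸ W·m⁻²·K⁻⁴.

In steady state the net flux on the hot side equals that on the cold side.
σ(T₁⁴−T_s⁴)/D₁ = σ(T_s⁴−T₂⁴)/D₂, with D₁ = 1/ε₁+1/ε_s−1 = 1.788, D₂ = 1/ε_s+1/ε₂−1 = 1.765.
Solve for T_s⁴: T_s⁴ = (D₂·T₁⁴ + D₁·T₂⁴)/(D₁+D₂) = 2.952×10⁹ K⁴.

T_s ≈ 233 K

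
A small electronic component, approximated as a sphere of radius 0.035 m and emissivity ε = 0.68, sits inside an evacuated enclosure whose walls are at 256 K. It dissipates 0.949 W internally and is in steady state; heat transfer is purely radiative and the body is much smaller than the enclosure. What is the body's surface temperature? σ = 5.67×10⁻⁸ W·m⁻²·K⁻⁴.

For a small grey body in a large enclosure, net radiated power = εσA(T⁴ − T_w⁴).
Steady state: P = εσA(T⁴ − T_w⁴) with A = 4πr² = 0.01539 m².
T⁴ = P/(εσA) + T_w⁴ = 0.949/(0.68·5.67×10⁻⁸·0.01539) + (256)⁴
    = 1.599×10⁹ + 4.295×10⁹ = 5.894×10⁹ K⁴.

T ≈ 277 K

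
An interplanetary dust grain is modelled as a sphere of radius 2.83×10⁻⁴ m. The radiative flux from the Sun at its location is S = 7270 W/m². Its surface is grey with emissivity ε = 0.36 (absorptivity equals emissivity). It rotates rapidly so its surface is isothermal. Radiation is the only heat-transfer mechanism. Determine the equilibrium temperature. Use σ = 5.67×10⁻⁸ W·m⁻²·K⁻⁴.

At equilibrium, absorbed power = emitted power.
Absorbing cross-section = πr² = 2.516×10⁻⁷ m²; emitting surface = 4πr² = 1.006×10⁻⁶ m² (ratio 4).
εS·A_cross = εσ·A_surf·T⁴  ⇒  T⁴ = S/(4σ)   (ε cancels).
T⁴ = 7270/(4·5.67×10⁻⁸) = 3.205×10¹⁰ K⁴.
T = (3.205×10¹⁰)^(1/4).

T ≈ 423 K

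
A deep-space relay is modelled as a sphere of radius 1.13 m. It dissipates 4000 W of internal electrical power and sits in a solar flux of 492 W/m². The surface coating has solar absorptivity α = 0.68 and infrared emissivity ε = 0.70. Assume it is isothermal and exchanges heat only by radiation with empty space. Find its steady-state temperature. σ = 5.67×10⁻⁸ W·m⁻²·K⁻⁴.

T ≈ 303 K

At steady state, absorbed solar power + internal power = radiated power.
Absorbed: α·S·A_cross = 0.68·492·4.011 = 1342 W (cross-section πr²).
Total input = 1342 + 4000 = 5342 W.
Radiated: εσ·A_surf·T⁴ with A_surf = 4πr² = 16.05 m².
T⁴ = 5342/(0.70·5.67×10⁻⁸·16.05) = 8.388×10⁹ K⁴.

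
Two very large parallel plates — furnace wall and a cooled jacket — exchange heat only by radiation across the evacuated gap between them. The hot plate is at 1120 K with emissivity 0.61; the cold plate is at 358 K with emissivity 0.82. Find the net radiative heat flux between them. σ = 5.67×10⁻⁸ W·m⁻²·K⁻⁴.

For two infinite grey parallel plates, q = σ(T₁⁴ − T₂⁴)/(1/ε₁ + 1/ε₂ − 1).
T₁⁴ − T₂⁴ = 1.574×10¹² − 1.643×10¹⁰ = 1.557×10¹² K⁴.
1/ε₁ + 1/ε₂ − 1 = 1.639 + 1.220 − 1 = 1.859.
q = 5.67×10⁻⁸ × 1.557×10¹² / 1.859.

q ≈ 47500 W/m²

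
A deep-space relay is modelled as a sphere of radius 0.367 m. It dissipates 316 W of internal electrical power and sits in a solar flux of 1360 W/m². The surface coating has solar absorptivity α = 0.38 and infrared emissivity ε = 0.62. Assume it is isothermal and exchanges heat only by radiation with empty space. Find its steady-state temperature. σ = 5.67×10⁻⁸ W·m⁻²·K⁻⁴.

T ≈ 308 K

At steady state, absorbed solar power + internal power = radiated power.
Absorbed: α·S·A_cross = 0.38·1360·0.4231 = 218.7 W (cross-section πr²).
Total input = 218.7 + 316 = 534.7 W.
Radiated: εσ·A_surf·T⁴ with A_surf = 4πr² = 1.693 m².
T⁴ = 534.7/(0.62·5.67×10⁻⁸·1.693) = 8.986×10⁹ K⁴.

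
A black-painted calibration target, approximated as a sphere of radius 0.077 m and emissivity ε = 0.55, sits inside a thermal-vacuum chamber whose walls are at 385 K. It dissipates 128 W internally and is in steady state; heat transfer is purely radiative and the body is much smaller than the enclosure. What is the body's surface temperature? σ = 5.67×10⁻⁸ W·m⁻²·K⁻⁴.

T ≈ 527 K

For a small grey body in a large enclosure, net radiated power = εσA(T⁴ − T_w⁴).
Steady state: P = εσA(T⁴ − T_w⁴) with A = 4πr² = 0.07451 m².
T⁴ = P/(εσA) + T_w⁴ = 128/(0.55·5.67×10⁻⁸·0.07451) + (385)⁴
    = 5.509×10¹⁰ + 2.197×10¹⁰ = 7.706×10¹⁰ K⁴.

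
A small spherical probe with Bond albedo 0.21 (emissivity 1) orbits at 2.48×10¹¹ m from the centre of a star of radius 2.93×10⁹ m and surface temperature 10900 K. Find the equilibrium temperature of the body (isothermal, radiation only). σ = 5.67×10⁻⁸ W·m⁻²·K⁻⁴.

The star's surface emits σT_*⁴; at distance d the flux is S = σT_*⁴(R_*/d)².
S = 5.67×10⁻⁸·(10900)⁴·(2.93×10⁹/2.48×10¹¹)² = 1.117×10⁵ W/m².
For an isothermal sphere T⁴ = (1−a)S/(4σ) = 3.891×10¹¹ K⁴.

T ≈ 790 K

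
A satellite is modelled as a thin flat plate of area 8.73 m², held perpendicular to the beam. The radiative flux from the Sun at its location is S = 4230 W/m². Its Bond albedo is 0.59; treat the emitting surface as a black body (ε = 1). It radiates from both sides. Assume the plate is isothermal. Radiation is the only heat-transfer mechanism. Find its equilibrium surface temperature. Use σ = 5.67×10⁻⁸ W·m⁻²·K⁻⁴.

T ≈ 352 K

At equilibrium, absorbed power = emitted power.
Absorbing cross-section = A = 8.730 m²; emitting surface = 2A = 17.46 m² (ratio 2).
(1−a)S·A_cross = εσ·A_surf·T⁴  ⇒  T⁴ = (1−a)S/(2σ).
T⁴ = 0.410·4230/(2·5.67×10⁻⁸) = 1.529×10¹⁰ K⁴.
T = (1.529×10¹⁰)^(1/4).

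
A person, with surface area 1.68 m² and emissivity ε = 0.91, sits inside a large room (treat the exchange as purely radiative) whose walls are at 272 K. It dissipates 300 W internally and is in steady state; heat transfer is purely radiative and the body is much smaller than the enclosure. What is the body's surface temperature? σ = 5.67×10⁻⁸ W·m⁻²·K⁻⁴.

T ≈ 307 K

For a small grey body in a large enclosure, net radiated power = εσA(T⁴ − T_w⁴).
Steady state: P = εσA(T⁴ − T_w⁴) with A = 1.68 m².
T⁴ = P/(εσA) + T_w⁴ = 300/(0.91·5.67×10⁻⁸·1.680) + (272)⁴
    = 3.461×10⁹ + 5.474×10⁹ = 8.935×10⁹ K⁴.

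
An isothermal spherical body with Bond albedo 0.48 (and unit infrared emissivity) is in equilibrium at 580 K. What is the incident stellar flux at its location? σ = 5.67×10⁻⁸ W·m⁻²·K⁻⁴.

S ≈ 49400 W/m²

(1−a)S·πr² = σ·4πr²·T⁴ ⇒ S = 4σT⁴/(1−a).
S = 4·5.67×10⁻⁸·1.132×10¹¹/0.520.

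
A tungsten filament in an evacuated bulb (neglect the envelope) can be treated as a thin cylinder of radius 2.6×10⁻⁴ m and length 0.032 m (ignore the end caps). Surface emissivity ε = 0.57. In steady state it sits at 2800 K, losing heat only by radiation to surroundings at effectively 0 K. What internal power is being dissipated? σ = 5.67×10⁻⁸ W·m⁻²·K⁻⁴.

P ≈ 104 W

Steady state: P = εσA T⁴.
A = 2πrL = 5.228×10⁻⁵ m²; T⁴ = (2800)⁴ = 6.147×10¹³ K⁴.
P = 0.57 × 5.67×10⁻⁸ × 5.228×10⁻⁵ × 6.147×10¹³.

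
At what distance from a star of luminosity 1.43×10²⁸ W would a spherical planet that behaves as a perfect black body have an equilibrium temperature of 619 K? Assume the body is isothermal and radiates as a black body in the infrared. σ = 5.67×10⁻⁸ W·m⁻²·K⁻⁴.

d ≈ 1.85×10¹¹ m

For an isothermal black-emitting sphere, (1−a)S·πr² = σ·4πr²·T⁴ ⇒ S = 4σT⁴/(1−a).
S = 4·5.67×10⁻⁸·(619)⁴/1.00 = 33300 W/m².
Flux falls as S = L/(4πd²), so d = √(L/(4πS)) = √(1.43×10²⁸/(4π·33300)).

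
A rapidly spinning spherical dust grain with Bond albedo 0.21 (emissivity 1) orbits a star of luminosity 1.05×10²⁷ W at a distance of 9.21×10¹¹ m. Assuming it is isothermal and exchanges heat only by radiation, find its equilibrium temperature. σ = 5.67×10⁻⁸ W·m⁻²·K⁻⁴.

First find the stellar flux at distance d: S = L/(4πd²) = 1.05×10²⁷/(4π·(9.21×10¹¹)²) = 98.51 W/m².
For an isothermal sphere, absorbed (1−a)S·πr² = emitted σ·4πr²·T⁴, so T⁴ = (1−a)S/(4σ).
T⁴ = 0.790·98.51/(4·5.67×10⁻⁸) = 3.431×10⁸ K⁴.

T ≈ 136 K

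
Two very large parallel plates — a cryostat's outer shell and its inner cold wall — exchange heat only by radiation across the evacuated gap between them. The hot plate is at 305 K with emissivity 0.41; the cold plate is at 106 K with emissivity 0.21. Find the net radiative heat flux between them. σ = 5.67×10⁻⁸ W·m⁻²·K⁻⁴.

For two infinite grey parallel plates, q = σ(T₁⁴ − T₂⁴)/(1/ε₁ + 1/ε₂ − 1).
T₁⁴ − T₂⁴ = 8.654×10⁹ − 1.262×10⁸ = 8.527×10⁹ K⁴.
1/ε₁ + 1/ε₂ − 1 = 2.439 + 4.762 − 1 = 6.201.
q = 5.67×10⁻⁸ × 8.527×10⁹ / 6.201.

q ≈ 78.0 W/m²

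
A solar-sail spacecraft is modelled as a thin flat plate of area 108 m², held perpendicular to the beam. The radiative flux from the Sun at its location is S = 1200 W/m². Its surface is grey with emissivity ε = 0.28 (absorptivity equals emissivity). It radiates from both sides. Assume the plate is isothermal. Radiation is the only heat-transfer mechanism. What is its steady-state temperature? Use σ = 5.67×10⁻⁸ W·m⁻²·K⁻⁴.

T ≈ 321 K

At equilibrium, absorbed power = emitted power.
Absorbing cross-section = A = 108.0 m²; emitting surface = 2A = 216.0 m² (ratio 2).
εS·A_cross = εσ·A_surf·T⁴  ⇒  T⁴ = S/(2σ)   (ε cancels).
T⁴ = 1200/(2·5.67×10⁻⁸) = 1.058×10¹⁰ K⁴.
T = (1.058×10¹⁰)^(1/4).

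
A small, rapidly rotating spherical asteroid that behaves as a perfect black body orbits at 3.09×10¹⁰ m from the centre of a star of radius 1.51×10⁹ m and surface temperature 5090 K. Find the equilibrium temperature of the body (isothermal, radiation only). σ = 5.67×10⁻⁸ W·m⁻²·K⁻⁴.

The star's surface emits σT_*⁴; at distance d the flux is S = σT_*⁴(R_*/d)².
S = 5.67×10⁻⁸·(5090)⁴·(1.51×10⁹/3.09×10¹⁰)² = 90880 W/m².
For an isothermal sphere T⁴ = (1−a)S/(4σ) = 4.007×10¹¹ K⁴.

T ≈ 796 K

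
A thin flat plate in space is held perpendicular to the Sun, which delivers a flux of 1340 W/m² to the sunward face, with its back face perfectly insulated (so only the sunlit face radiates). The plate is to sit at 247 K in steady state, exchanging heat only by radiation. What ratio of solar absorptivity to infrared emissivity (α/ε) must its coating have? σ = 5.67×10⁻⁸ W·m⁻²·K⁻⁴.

α/ε ≈ 0.157

Balance: αS·A = εσ·1A·T⁴ ⇒ α/ε = σT⁴/S.
α/ε = 5.67×10⁻⁸·(247)⁴/1340 = 5.67×10⁻⁸·3.722×10⁹/1340.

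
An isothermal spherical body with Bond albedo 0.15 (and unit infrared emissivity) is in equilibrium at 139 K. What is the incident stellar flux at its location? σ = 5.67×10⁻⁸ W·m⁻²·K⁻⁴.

(1−a)S·πr² = σ·4πr²·T⁴ ⇒ S = 4σT⁴/(1−a).
S = 4·5.67×10⁻⁸·3.733×10⁸/0.850.

S ≈ 99.6 W/m²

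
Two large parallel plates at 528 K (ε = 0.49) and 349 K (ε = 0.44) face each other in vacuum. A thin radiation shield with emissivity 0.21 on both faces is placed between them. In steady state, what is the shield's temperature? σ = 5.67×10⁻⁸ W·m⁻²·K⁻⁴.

In steady state the net flux on the hot side equals that on the cold side.
σ(T₁⁴−T_s⁴)/D₁ = σ(T_s⁴−T₂⁴)/D₂, with D₁ = 1/ε₁+1/ε_s−1 = 5.803, D₂ = 1/ε_s+1/ε₂−1 = 6.035.
Solve for T_s⁴: T_s⁴ = (D₂·T₁⁴ + D₁·T₂⁴)/(D₁+D₂) = 4.689×10¹⁰ K⁴.

T_s ≈ 465 K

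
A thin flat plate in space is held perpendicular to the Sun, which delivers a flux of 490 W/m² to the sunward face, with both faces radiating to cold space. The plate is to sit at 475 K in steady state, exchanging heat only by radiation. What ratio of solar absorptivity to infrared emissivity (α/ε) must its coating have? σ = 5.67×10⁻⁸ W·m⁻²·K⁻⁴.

Balance: αS·A = εσ·2A·T⁴ ⇒ α/ε = 2σT⁴/S.
α/ε = 2·5.67×10⁻⁸·(475)⁴/490 = 2·5.67×10⁻⁸·5.091×10¹⁰/490.

α/ε ≈ 11.8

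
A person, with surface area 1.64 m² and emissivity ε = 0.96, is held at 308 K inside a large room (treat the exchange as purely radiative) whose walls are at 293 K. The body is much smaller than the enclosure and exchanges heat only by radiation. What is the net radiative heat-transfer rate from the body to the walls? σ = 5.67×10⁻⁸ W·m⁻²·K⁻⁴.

For a small grey body in a large enclosure: P_net = εσA(T_body⁴ − T_wall⁴).
A = 1.64 m²; T_body⁴ − T_wall⁴ = 8.999×10⁹ − 7.370×10⁹ = 1.629×10⁹ K⁴.
|P_net| = 0.96·5.67×10⁻⁸·1.640·1.629×10⁹.

P_net ≈ 145 W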